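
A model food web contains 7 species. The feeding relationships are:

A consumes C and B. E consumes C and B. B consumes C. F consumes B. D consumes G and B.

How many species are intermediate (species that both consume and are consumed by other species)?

Intermediate species (has both prey and predators): B.
Count: 1.

1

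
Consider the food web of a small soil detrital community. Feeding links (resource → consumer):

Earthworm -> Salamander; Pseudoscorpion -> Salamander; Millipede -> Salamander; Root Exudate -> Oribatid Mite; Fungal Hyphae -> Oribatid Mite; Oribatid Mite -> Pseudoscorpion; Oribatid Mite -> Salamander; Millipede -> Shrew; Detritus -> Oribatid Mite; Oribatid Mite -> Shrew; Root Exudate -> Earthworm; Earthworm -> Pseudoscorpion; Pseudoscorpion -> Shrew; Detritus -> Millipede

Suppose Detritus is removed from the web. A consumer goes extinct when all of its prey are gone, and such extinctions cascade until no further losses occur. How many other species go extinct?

1

Remove Detritus.
Round 1: Millipede (all prey gone) → extinct.
No further losses. Total secondary extinctions: 1.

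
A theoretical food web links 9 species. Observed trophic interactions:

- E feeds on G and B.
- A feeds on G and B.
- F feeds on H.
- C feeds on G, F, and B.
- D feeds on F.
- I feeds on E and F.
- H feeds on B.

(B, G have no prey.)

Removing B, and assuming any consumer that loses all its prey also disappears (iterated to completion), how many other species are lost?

Remove B.
Round 1: H (all prey gone) → extinct.
Round 2: F (all prey gone) → extinct.
Round 3: D (all prey gone) → extinct.
No further losses. Total secondary extinctions: 3.

3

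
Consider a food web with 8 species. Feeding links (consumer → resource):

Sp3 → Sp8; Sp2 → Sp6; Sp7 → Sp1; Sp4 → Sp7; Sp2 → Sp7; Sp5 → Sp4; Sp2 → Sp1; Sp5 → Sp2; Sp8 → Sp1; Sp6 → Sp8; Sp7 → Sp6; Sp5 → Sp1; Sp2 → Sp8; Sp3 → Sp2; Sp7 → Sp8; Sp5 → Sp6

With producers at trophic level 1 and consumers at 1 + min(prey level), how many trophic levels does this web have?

Producers (level 1): Sp1.
Following each consumer down to its lowest-level prey: Sp1 → Sp8 → Sp3 (levels 1 through 3).
All prey of Sp3 (Sp8 2, Sp2 2) are at level 2 or above, so Sp3 is at level 1 + 2 = 3.
Every consumer has at least one prey at level 2 or below, so none exceeds level 3.

3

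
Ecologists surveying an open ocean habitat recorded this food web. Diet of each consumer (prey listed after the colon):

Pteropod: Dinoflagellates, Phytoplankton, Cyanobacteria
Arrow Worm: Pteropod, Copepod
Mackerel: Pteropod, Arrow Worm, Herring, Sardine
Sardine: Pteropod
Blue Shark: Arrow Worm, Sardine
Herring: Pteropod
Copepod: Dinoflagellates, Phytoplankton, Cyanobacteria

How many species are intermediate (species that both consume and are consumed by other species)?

Intermediate species (has both prey and predators): Pteropod, Copepod, Arrow Worm, Herring, Sardine.
Count: 5.

5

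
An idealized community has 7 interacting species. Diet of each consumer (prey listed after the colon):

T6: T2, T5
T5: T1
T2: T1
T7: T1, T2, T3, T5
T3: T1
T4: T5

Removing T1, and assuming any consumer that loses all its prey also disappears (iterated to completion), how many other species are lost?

Remove T1.
Round 1: T2 (all prey gone), T3 (all prey gone), T5 (all prey gone) → extinct.
Round 2: T4 (all prey gone), T6 (all prey gone), T7 (all prey gone) → extinct.
No further losses. Total secondary extinctions: 6.

6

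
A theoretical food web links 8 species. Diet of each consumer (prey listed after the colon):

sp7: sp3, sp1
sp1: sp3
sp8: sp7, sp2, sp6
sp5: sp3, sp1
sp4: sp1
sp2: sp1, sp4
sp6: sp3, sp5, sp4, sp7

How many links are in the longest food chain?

One longest chain: sp3 → sp1 → sp4 → sp2 → sp8.
It has 5 species and 4 links.

4 links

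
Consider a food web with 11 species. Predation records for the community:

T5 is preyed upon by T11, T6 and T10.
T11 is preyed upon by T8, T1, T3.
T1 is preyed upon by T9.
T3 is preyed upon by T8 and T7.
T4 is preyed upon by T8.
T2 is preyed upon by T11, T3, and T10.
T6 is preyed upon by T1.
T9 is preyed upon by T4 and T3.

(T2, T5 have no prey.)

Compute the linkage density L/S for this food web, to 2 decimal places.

There are L = 16 links among S = 11 species.
L/S = 16/11 = 1.4545 ≈ 1.45.

L/S = 1.45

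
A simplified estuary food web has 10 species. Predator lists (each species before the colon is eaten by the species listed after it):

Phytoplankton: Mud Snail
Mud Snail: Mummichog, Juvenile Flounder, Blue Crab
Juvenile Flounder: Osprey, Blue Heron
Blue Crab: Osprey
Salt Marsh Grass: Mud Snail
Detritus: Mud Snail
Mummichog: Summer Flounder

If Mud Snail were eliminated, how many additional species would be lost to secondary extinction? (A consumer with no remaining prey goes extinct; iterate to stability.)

Remove Mud Snail.
Round 1: Mummichog (all prey gone), Juvenile Flounder (all prey gone), Blue Crab (all prey gone) → extinct.
Round 2: Osprey (all prey gone), Summer Flounder (all prey gone), Blue Heron (all prey gone) → extinct.
No further losses. Total secondary extinctions: 6.

6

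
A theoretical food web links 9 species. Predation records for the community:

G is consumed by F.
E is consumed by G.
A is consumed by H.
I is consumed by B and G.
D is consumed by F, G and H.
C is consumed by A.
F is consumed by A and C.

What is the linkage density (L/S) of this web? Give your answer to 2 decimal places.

L/S = 1.22

There are L = 11 links among S = 9 species.
L/S = 11/9 = 1.2222 ≈ 1.22.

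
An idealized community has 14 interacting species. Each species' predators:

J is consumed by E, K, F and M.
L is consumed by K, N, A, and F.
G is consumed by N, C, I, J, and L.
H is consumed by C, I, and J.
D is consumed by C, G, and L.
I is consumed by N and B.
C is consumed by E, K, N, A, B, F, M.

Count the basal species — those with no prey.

2

Basal species (no prey listed): D, H.
Count: 2.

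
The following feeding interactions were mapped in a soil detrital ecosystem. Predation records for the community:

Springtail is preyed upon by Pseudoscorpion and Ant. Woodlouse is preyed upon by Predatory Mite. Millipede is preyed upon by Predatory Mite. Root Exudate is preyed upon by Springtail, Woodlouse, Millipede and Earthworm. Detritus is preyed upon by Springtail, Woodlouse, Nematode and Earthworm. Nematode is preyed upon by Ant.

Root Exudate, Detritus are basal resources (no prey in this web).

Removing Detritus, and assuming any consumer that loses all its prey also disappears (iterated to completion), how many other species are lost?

Remove Detritus.
Round 1: Nematode (all prey gone) → extinct.
No further losses. Total secondary extinctions: 1.

1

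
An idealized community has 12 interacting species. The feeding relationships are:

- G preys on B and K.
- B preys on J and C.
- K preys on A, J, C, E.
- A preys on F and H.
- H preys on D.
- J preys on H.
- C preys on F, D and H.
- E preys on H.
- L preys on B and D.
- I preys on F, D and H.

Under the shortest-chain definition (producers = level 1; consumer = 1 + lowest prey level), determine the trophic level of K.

F is a producer → level 1.
A eats F → level 2.
K eats A → level 3.
No prey of K is below level 2, so 3 is the minimum.

Trophic level 3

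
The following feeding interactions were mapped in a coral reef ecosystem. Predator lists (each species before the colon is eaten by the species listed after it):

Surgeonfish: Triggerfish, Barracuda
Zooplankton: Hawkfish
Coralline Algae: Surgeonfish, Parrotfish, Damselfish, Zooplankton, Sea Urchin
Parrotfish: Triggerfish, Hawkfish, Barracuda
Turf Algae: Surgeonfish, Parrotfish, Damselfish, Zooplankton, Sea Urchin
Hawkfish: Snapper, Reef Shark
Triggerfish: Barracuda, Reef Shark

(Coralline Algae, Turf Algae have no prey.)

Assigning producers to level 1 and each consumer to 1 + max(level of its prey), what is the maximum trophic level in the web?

4

Producers (level 1): Coralline Algae, Turf Algae.
Coralline Algae → Parrotfish → Hawkfish → Reef Shark gives Reef Shark level 4.
No species has a prey at level 4, so no species reaches level 5.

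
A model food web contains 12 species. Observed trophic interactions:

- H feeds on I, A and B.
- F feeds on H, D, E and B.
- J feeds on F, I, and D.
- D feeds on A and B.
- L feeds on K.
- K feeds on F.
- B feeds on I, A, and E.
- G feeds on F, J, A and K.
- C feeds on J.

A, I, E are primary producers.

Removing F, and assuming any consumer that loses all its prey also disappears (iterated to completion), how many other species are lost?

2

Remove F.
Round 1: K (all prey gone) → extinct.
Round 2: L (all prey gone) → extinct.
No further losses. Total secondary extinctions: 2.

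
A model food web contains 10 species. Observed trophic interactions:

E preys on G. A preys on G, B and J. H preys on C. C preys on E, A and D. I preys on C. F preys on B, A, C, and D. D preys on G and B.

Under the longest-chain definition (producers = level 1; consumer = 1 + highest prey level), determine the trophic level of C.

G is a producer → level 1.
D eats G (level 1); other prey at levels: B 1 → level 2.
C eats D (level 2); other prey at levels: E 2, A 2 → level 3.

Trophic level 3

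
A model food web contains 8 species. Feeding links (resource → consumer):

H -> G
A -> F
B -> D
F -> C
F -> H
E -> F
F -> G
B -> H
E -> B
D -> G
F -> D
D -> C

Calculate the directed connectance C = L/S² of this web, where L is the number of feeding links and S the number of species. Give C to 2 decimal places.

C = 0.19

The web has S = 8 species and L = 12 feeding links.
C = L / S² = 12 / 64 = 0.1875 ≈ 0.19.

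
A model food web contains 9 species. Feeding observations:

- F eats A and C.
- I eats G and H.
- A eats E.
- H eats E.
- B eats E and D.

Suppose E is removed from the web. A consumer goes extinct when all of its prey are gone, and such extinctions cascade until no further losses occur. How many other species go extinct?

2

Remove E.
Round 1: H (all prey gone), A (all prey gone) → extinct.
No further losses. Total secondary extinctions: 2.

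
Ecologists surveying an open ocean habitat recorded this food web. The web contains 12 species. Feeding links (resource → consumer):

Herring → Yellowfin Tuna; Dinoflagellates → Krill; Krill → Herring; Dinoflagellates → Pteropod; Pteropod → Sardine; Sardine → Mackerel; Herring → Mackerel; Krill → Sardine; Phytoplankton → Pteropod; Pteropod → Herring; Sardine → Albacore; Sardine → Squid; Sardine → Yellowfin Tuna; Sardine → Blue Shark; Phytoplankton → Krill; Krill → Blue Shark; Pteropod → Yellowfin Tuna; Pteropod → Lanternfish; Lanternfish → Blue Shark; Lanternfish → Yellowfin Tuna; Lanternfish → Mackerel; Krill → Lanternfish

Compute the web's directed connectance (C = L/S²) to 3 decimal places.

The web has S = 12 species and L = 22 feeding links.
C = L / S² = 22 / 144 = 0.1528 ≈ 0.153.

C = 0.153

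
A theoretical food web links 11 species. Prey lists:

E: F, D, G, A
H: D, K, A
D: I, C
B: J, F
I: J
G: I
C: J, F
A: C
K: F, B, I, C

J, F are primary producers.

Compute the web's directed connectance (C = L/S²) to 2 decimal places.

The web has S = 11 species and L = 20 feeding links.
C = L / S² = 20 / 121 = 0.1653 ≈ 0.17.

C = 0.17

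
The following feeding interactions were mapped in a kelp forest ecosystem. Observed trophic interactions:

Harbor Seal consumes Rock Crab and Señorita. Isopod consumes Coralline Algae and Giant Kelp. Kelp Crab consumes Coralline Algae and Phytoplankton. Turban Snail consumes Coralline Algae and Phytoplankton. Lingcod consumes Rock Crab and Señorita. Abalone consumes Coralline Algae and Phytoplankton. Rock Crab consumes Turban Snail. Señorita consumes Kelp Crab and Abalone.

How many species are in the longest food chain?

One longest chain: Coralline Algae → Abalone → Señorita → Harbor Seal.
It has 4 species and 3 links.

4 species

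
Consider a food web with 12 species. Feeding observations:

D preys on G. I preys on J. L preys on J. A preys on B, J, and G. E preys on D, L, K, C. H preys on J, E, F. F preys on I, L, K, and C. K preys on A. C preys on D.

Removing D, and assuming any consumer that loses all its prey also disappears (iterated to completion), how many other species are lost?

Remove D.
Round 1: C (all prey gone) → extinct.
No further losses. Total secondary extinctions: 1.

1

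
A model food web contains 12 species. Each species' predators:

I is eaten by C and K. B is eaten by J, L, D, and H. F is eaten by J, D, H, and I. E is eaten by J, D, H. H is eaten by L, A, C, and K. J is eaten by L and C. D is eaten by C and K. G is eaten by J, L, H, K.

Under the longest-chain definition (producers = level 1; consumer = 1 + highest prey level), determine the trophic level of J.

Trophic level 2

G is a producer → level 1.
J eats G (level 1); other prey at levels: B 1, F 1, E 1 → level 2.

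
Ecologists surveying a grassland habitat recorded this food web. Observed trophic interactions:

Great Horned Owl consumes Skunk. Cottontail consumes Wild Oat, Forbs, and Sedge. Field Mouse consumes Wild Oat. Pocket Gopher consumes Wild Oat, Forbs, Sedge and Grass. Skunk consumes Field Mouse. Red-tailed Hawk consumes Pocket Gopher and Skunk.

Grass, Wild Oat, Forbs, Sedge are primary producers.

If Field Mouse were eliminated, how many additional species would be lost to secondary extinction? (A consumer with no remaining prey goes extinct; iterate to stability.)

2

Remove Field Mouse.
Round 1: Skunk (all prey gone) → extinct.
Round 2: Great Horned Owl (all prey gone) → extinct.
No further losses. Total secondary extinctions: 2.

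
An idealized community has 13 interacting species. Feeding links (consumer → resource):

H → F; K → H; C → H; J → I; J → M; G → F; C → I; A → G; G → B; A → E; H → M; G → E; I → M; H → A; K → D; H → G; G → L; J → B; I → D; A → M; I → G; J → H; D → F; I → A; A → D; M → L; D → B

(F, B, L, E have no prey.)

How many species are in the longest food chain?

5 species

One longest chain: F → D → A → H → K.
It has 5 species and 4 links.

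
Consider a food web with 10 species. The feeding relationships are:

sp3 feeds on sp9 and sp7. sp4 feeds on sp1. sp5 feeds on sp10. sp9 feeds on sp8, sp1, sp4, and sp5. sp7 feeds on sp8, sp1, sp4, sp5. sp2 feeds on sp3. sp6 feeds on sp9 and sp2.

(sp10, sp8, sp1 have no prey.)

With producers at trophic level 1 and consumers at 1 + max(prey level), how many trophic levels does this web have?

Producers (level 1): sp10, sp8, sp1.
sp10 → sp5 → sp9 → sp3 → sp2 → sp6 gives sp6 level 6.
No species has a prey at level 6, so no species reaches level 7.

6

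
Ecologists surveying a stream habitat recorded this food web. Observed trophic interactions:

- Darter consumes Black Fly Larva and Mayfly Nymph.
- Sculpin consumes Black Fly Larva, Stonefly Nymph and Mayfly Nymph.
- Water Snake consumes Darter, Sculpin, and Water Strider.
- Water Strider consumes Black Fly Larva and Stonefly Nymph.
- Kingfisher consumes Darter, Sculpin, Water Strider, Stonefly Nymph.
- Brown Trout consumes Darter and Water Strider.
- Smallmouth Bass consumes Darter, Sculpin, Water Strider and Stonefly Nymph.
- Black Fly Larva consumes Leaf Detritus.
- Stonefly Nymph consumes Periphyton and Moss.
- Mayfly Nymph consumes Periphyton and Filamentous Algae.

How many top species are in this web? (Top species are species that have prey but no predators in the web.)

Top species (has prey, but nothing eats it): Brown Trout, Kingfisher, Smallmouth Bass, Water Snake.
Count: 4.

4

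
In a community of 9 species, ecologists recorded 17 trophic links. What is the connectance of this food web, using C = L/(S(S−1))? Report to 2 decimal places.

C = 0.24

The web has S = 9 species and L = 17 feeding links.
C = L / (S(S−1)) = 17 / 72 = 0.2361 ≈ 0.24.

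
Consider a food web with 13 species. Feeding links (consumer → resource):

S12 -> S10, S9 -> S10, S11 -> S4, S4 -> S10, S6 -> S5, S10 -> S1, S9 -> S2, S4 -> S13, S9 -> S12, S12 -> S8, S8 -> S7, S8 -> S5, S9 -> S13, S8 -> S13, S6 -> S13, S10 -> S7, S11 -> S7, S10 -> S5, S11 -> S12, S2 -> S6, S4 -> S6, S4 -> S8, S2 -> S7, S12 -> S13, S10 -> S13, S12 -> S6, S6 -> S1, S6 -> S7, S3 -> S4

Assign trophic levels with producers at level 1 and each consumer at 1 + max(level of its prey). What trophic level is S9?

S13 is a producer → level 1.
S6 eats S13 (level 1); other prey at levels: S1 1, S7 1, S5 1 → level 2.
S2 eats S6 (level 2); other prey at levels: S7 1 → level 3.
S9 eats S2 (level 3); other prey at levels: S13 1, S10 2, S12 3 → level 4.

Trophic level 4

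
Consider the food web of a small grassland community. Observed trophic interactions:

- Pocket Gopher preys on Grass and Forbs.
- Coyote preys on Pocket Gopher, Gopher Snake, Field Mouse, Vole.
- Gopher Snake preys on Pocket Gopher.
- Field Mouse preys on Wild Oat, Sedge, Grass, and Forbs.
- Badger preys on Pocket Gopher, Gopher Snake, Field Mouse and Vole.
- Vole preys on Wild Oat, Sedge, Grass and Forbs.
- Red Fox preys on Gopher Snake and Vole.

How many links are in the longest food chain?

One longest chain: Forbs → Pocket Gopher → Gopher Snake → Badger.
It has 4 species and 3 links.

3 links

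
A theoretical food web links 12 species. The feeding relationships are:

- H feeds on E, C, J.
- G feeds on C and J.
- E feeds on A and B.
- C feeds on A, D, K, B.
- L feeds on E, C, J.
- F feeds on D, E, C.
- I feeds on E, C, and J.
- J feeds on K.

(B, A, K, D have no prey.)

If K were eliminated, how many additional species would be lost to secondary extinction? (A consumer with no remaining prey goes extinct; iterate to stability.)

1

Remove K.
Round 1: J (all prey gone) → extinct.
No further losses. Total secondary extinctions: 1.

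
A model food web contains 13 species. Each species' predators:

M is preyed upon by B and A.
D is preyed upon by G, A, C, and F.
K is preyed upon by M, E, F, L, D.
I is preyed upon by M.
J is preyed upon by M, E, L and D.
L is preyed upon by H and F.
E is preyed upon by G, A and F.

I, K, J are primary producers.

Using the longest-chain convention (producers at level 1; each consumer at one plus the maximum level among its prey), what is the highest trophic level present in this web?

Producers (level 1): I, K, J.
K → D → C gives C level 3.
No species has a prey at level 3, so no species reaches level 4.

3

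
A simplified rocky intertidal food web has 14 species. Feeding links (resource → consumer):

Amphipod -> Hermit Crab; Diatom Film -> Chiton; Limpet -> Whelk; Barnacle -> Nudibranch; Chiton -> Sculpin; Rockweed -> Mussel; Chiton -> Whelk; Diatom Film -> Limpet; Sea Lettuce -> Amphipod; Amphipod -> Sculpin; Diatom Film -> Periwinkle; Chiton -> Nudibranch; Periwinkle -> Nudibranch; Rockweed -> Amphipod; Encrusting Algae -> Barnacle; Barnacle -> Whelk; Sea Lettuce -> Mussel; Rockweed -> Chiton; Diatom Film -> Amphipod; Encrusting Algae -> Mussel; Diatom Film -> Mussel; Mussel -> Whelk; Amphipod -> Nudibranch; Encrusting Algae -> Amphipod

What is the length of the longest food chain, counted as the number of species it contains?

3 species

One longest chain: Diatom Film → Limpet → Whelk.
It has 3 species and 2 links.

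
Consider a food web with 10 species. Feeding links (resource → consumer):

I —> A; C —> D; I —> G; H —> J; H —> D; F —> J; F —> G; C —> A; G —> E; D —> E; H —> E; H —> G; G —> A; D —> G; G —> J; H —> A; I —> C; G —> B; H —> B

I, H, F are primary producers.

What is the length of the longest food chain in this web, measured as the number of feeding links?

4 links

One longest chain: I → C → D → G → A.
It has 5 species and 4 links.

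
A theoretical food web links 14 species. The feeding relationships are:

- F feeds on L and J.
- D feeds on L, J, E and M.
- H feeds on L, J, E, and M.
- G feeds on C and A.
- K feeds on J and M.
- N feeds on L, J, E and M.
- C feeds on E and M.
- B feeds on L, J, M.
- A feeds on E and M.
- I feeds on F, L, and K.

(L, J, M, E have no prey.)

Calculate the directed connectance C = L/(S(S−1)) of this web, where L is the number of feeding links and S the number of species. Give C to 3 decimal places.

The web has S = 14 species and L = 28 feeding links.
C = L / (S(S−1)) = 28 / 182 = 0.1538 ≈ 0.154.

C = 0.154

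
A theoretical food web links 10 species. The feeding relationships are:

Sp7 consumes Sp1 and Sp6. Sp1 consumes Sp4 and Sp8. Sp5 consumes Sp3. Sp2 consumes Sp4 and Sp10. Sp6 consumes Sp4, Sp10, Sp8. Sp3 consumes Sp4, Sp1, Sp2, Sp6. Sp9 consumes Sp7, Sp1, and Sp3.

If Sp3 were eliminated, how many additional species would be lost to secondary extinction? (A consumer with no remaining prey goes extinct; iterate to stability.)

Remove Sp3.
Round 1: Sp5 (all prey gone) → extinct.
No further losses. Total secondary extinctions: 1.

1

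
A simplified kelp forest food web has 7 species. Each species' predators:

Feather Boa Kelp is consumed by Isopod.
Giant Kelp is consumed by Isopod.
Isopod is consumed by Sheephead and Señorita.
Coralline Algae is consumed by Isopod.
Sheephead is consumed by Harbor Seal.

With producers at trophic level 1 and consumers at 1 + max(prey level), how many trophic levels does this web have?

4

Producers (level 1): Coralline Algae, Giant Kelp, Feather Boa Kelp.
Coralline Algae → Isopod → Sheephead → Harbor Seal gives Harbor Seal level 4.
No species has a prey at level 4, so no species reaches level 5.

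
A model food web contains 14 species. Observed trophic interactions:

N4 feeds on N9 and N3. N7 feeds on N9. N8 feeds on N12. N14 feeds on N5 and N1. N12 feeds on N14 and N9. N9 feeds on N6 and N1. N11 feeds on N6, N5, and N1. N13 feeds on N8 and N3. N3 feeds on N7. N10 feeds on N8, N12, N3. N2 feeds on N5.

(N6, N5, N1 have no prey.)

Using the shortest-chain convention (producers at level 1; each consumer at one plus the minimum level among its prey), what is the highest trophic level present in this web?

5

Producers (level 1): N6, N5, N1.
Following each consumer down to its lowest-level prey: N5 → N14 → N12 → N8 → N13 (levels 1 through 5).
All prey of N13 (N8 4, N3 4) are at level 4 or above, so N13 is at level 1 + 4 = 5.
Every consumer has at least one prey at level 4 or below, so none exceeds level 5.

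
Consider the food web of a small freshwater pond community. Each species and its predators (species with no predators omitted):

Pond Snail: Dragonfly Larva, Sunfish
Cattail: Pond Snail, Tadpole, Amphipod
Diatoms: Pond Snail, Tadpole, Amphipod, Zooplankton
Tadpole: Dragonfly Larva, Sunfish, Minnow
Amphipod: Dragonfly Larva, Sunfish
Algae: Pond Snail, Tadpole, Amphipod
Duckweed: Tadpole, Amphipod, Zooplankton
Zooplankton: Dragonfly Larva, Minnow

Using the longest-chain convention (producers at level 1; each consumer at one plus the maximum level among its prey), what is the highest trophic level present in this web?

3

Producers (level 1): Cattail, Duckweed, Algae, Diatoms.
Cattail → Pond Snail → Dragonfly Larva gives Dragonfly Larva level 3.
No species has a prey at level 3, so no species reaches level 4.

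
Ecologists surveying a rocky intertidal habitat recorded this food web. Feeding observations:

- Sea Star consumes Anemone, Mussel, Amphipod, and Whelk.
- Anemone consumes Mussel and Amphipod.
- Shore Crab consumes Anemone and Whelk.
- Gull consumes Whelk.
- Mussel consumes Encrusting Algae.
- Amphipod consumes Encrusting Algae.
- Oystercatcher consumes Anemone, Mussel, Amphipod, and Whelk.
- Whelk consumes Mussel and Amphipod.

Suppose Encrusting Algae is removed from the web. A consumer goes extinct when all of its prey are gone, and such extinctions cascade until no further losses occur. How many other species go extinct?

8

Remove Encrusting Algae.
Round 1: Mussel (all prey gone), Amphipod (all prey gone) → extinct.
Round 2: Whelk (all prey gone), Anemone (all prey gone) → extinct.
Round 3: Oystercatcher (all prey gone), Sea Star (all prey gone), Shore Crab (all prey gone), Gull (all prey gone) → extinct.
No further losses. Total secondary extinctions: 8.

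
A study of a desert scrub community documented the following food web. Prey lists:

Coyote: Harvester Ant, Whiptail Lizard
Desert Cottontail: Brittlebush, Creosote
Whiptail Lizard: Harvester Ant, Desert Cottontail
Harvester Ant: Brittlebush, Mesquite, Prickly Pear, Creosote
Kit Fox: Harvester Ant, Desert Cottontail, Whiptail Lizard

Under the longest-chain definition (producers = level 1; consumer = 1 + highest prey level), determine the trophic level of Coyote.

Brittlebush is a producer → level 1.
Harvester Ant eats Brittlebush (level 1); other prey at levels: Mesquite 1, Prickly Pear 1, Creosote 1 → level 2.
Whiptail Lizard eats Harvester Ant (level 2); other prey at levels: Desert Cottontail 2 → level 3.
Coyote eats Whiptail Lizard (level 3); other prey at levels: Harvester Ant 2 → level 4.

Trophic level 4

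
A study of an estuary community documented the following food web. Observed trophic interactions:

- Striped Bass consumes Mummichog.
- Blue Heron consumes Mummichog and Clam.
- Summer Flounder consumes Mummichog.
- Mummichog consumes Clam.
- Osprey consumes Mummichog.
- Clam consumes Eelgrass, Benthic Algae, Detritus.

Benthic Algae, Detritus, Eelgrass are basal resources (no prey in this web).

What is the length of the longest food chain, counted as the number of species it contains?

One longest chain: Benthic Algae → Clam → Mummichog → Blue Heron.
It has 4 species and 3 links.

4 species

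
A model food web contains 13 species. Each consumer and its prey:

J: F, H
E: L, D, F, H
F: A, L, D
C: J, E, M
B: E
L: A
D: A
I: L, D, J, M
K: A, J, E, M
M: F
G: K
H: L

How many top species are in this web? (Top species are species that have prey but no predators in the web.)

4

Top species (has prey, but nothing eats it): B, I, C, G.
Count: 4.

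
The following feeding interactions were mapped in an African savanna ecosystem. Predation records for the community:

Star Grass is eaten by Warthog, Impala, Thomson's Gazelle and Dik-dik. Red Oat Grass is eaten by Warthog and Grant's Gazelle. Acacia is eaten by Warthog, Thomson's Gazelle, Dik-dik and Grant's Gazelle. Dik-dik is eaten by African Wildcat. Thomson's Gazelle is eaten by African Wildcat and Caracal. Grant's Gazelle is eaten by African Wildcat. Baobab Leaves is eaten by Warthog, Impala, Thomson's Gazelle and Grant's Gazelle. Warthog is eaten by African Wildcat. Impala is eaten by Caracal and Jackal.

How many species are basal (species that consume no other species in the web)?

4

Basal species (no prey listed): Star Grass, Red Oat Grass, Acacia, Baobab Leaves.
Count: 4.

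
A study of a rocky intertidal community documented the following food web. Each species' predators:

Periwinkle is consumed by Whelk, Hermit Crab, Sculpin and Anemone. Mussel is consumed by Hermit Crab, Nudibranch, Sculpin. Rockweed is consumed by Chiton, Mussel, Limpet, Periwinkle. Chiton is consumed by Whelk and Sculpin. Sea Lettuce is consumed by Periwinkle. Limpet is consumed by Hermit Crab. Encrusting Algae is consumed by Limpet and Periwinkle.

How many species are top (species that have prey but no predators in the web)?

5

Top species (has prey, but nothing eats it): Hermit Crab, Nudibranch, Anemone, Whelk, Sculpin.
Count: 5.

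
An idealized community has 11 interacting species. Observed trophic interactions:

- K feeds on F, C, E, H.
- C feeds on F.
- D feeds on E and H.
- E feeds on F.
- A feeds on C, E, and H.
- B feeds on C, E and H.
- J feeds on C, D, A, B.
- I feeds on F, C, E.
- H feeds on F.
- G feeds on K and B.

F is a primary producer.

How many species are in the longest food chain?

4 species

One longest chain: F → H → D → J.
It has 4 species and 3 links.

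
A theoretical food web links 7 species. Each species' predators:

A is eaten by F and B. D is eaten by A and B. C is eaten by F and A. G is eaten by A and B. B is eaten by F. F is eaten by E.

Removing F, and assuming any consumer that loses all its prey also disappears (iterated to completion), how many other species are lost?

1

Remove F.
Round 1: E (all prey gone) → extinct.
No further losses. Total secondary extinctions: 1.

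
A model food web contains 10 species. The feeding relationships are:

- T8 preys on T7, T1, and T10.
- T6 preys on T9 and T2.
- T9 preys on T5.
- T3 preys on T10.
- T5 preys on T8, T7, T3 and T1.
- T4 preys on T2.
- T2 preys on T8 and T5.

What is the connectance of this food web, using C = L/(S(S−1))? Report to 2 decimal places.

The web has S = 10 species and L = 14 feeding links.
C = L / (S(S−1)) = 14 / 90 = 0.1556 ≈ 0.16.

C = 0.16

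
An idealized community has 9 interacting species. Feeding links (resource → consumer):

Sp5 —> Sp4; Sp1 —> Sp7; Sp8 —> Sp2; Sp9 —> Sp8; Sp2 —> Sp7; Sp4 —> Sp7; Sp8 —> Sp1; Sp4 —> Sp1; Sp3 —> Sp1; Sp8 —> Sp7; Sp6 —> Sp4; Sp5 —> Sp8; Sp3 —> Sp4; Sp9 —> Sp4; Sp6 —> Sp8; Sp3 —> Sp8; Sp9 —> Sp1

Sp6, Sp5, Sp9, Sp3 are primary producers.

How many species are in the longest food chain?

4 species

One longest chain: Sp6 → Sp8 → Sp1 → Sp7.
It has 4 species and 3 links.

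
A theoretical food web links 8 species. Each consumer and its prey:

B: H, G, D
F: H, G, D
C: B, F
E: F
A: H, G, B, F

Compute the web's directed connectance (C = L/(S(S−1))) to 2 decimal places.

The web has S = 8 species and L = 13 feeding links.
C = L / (S(S−1)) = 13 / 56 = 0.2321 ≈ 0.23.

C = 0.23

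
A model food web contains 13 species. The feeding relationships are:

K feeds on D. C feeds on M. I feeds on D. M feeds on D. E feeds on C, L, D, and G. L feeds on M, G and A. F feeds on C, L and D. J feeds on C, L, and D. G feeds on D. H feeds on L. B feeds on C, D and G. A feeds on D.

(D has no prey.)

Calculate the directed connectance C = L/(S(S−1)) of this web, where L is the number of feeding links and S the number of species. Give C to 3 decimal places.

C = 0.147

The web has S = 13 species and L = 23 feeding links.
C = L / (S(S−1)) = 23 / 156 = 0.1474 ≈ 0.147.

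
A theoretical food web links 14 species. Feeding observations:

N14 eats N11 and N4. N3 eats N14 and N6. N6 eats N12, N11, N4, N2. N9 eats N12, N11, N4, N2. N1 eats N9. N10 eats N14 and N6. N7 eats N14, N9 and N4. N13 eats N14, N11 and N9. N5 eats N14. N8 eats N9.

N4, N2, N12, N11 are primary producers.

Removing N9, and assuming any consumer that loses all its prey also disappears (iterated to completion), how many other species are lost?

2

Remove N9.
Round 1: N1 (all prey gone), N8 (all prey gone) → extinct.
No further losses. Total secondary extinctions: 2.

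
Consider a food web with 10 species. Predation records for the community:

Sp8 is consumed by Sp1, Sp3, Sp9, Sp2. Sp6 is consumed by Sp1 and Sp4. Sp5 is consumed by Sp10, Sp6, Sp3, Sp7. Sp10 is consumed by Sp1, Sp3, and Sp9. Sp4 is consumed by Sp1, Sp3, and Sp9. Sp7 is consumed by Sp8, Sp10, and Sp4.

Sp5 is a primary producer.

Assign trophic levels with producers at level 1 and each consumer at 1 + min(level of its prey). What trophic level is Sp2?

Sp5 is a producer → level 1.
Sp7 eats Sp5 → level 2.
Sp8 eats Sp7 → level 3.
Sp2 eats Sp8 → level 4.
No prey of Sp2 is below level 3, so 4 is the minimum.

Trophic level 4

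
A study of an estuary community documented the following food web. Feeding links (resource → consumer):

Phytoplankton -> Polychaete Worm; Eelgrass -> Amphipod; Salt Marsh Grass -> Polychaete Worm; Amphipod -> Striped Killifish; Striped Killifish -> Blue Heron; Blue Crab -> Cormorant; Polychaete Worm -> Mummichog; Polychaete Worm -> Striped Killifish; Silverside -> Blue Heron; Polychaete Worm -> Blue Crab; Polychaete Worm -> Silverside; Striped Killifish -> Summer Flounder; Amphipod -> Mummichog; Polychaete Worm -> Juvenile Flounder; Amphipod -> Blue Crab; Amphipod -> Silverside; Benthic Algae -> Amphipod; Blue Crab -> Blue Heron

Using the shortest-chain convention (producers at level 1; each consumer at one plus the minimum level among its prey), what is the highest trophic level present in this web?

Producers (level 1): Eelgrass, Phytoplankton, Salt Marsh Grass, Benthic Algae.
Following each consumer down to its lowest-level prey: Eelgrass → Amphipod → Blue Crab → Cormorant (levels 1 through 4).
All prey of Cormorant (Blue Crab 3) are at level 3 or above, so Cormorant is at level 1 + 3 = 4.
Every consumer has at least one prey at level 3 or below, so none exceeds level 4.

4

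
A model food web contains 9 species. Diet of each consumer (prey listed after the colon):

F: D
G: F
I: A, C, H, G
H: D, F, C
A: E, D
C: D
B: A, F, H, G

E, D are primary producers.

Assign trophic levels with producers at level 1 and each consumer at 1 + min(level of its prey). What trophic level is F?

Trophic level 2

D is a producer → level 1.
F eats D → level 2.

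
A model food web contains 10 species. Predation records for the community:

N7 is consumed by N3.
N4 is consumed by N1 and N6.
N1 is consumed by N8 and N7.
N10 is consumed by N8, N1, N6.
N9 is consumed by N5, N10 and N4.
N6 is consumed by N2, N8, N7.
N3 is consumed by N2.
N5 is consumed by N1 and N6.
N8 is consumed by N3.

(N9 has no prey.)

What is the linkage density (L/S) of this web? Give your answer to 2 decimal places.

There are L = 18 links among S = 10 species.
L/S = 18/10 = 1.8000 ≈ 1.80.

L/S = 1.80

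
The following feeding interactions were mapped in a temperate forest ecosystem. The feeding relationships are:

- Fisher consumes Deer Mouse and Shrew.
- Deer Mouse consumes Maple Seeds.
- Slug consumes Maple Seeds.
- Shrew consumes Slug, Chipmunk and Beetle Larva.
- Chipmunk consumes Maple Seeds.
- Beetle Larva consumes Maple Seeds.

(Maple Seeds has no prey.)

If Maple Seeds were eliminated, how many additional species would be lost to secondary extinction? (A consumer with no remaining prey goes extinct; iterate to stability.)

6

Remove Maple Seeds.
Round 1: Slug (all prey gone), Beetle Larva (all prey gone), Chipmunk (all prey gone), Deer Mouse (all prey gone) → extinct.
Round 2: Shrew (all prey gone) → extinct.
Round 3: Fisher (all prey gone) → extinct.
No further losses. Total secondary extinctions: 6.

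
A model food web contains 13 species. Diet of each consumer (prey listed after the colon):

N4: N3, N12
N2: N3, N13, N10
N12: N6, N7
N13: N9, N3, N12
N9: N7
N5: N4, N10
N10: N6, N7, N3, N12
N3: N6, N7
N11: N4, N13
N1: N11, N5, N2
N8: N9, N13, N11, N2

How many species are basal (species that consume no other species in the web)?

2

Basal species (no prey listed): N6, N7.
Count: 2.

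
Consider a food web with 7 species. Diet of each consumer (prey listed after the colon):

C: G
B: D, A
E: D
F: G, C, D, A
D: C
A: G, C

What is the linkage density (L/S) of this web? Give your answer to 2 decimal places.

L/S = 1.57

There are L = 11 links among S = 7 species.
L/S = 11/7 = 1.5714 ≈ 1.57.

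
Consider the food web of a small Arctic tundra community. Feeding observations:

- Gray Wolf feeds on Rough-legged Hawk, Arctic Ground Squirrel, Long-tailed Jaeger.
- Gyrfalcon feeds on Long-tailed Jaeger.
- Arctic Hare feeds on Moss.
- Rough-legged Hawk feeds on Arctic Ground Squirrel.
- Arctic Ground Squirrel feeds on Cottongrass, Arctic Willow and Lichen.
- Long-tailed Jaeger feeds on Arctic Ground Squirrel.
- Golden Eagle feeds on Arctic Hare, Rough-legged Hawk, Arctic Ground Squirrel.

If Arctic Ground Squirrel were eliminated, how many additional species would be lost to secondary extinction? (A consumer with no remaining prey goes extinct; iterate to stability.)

Remove Arctic Ground Squirrel.
Round 1: Long-tailed Jaeger (all prey gone), Rough-legged Hawk (all prey gone) → extinct.
Round 2: Gyrfalcon (all prey gone), Gray Wolf (all prey gone) → extinct.
No further losses. Total secondary extinctions: 4.

4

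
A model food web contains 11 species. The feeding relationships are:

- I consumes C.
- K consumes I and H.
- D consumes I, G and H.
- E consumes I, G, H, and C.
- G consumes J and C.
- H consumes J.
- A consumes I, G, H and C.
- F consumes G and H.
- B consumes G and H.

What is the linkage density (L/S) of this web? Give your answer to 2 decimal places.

There are L = 21 links among S = 11 species.
L/S = 21/11 = 1.9091 ≈ 1.91.

L/S = 1.91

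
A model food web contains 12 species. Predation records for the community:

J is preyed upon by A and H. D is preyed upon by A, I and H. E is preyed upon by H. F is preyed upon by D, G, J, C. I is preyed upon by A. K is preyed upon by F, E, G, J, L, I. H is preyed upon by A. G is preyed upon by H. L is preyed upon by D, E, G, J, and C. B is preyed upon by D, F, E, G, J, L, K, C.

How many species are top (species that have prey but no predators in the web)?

Top species (has prey, but nothing eats it): C, A.
Count: 2.

2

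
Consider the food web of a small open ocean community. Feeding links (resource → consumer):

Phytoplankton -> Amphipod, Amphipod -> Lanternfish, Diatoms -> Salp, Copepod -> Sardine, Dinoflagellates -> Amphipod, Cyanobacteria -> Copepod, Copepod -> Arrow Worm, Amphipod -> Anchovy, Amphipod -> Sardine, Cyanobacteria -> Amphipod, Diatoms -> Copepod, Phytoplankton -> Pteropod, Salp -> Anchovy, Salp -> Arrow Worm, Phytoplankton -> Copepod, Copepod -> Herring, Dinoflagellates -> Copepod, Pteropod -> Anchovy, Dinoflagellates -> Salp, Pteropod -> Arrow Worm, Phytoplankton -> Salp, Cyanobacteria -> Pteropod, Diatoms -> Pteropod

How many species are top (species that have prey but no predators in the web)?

Top species (has prey, but nothing eats it): Sardine, Herring, Anchovy, Lanternfish, Arrow Worm.
Count: 5.

5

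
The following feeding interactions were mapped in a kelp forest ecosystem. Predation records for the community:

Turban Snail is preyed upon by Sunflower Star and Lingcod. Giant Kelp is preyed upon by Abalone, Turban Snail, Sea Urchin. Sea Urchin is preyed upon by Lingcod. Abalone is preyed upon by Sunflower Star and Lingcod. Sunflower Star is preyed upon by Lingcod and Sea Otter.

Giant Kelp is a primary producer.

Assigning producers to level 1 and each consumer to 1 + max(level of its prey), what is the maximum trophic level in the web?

Producers (level 1): Giant Kelp.
Giant Kelp → Abalone → Sunflower Star → Sea Otter gives Sea Otter level 4.
No species has a prey at level 4, so no species reaches level 5.

4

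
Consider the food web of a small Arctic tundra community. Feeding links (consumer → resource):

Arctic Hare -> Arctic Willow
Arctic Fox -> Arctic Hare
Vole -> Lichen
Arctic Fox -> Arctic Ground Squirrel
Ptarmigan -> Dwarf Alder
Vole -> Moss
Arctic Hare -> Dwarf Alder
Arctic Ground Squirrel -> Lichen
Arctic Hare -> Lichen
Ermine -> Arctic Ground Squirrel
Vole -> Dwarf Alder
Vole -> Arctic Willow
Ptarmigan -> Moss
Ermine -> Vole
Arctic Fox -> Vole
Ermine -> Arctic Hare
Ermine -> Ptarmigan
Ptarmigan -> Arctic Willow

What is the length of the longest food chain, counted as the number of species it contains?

One longest chain: Arctic Willow → Arctic Hare → Arctic Fox.
It has 3 species and 2 links.

3 species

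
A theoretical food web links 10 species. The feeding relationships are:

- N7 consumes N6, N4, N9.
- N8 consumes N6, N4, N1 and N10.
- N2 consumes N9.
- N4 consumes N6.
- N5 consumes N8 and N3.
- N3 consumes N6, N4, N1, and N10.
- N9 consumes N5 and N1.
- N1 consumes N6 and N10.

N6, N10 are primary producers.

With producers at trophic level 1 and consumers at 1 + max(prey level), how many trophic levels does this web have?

6

Producers (level 1): N6, N10.
N6 → N4 → N3 → N5 → N9 → N2 gives N2 level 6.
No species has a prey at level 6, so no species reaches level 7.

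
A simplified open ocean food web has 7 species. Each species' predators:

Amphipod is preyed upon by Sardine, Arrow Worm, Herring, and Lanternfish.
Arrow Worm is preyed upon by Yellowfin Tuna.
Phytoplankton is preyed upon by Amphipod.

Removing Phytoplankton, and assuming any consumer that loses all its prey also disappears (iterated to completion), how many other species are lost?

6

Remove Phytoplankton.
Round 1: Amphipod (all prey gone) → extinct.
Round 2: Herring (all prey gone), Sardine (all prey gone), Arrow Worm (all prey gone), Lanternfish (all prey gone) → extinct.
Round 3: Yellowfin Tuna (all prey gone) → extinct.
No further losses. Total secondary extinctions: 6.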